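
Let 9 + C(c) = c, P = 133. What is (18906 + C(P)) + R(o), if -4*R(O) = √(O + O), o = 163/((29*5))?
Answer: 19030 - √47270/580 ≈ 19030.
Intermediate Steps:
C(c) = -9 + c
o = 163/145 ≈ 1.1241
R(O) = -√2*√O/4 (R(O) = -√(O + O)/4 = -√2*√O/4)
(18906 + C(P)) + R(o) = (18906 + (-9 + 133)) - √2*√(163/145)/4 = (18906 + 124) - √2*√23635/145/4 = 19030 - √47270/580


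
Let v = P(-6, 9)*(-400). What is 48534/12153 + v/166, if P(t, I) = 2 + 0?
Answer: -277626/336233 ≈ -0.82570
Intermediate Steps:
P(t, I) = 2
v = -800 (v = 2*(-400) = -800)
48534/12153 + v/166 = 48534/12153 - 800/166 = 48534*(1/12153) - 800*1/166 = 16178/4051 - 400/83 = -277626/336233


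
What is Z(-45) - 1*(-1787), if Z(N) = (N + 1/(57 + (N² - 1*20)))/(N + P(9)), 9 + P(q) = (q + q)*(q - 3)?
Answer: 198886087/111348 ≈ 1786.2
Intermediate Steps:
P(q) = -9 + 2*q*(-3 + q) (P(q) = -9 + (q + q)*(q - 3) = -9 + (2*q)*(-3 + q) = -9 + 2*q*(-3 + q))
Z(N) = (N + 1/(37 + N²))/(99 + N) (Z(N) = (N + 1/(57 + (N² - 1*20)))/(N + (-9 - 6*9 + 2*9²)) = (N + 1/(57 + (N² - 20)))/(N + (-9 - 54 + 2*81)) = (N + 1/(57 + (-20 + N²)))/(N + (-9 - 54 + 162)) = (N + 1/(37 + N²))/(N + 99) = (N + 1/(37 + N²))/(99 + N))
Z(-45) - 1*(-1787) = (1 + (-45)³ + 37*(-45))/(3663 + (-45)³ + 37*(-45) + 99*(-45)²) - 1*(-1787) = (1 - 91125 - 1665)/(3663 - 91125 - 1665 + 99*2025) + 1787 = -92789/(3663 - 91125 - 1665 + 200475) + 1787 = -92789/111348 + 1787 = 198886087/111348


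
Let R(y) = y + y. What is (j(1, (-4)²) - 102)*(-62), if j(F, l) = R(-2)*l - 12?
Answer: 11036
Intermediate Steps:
R(y) = 2*y
j(F, l) = -12 - 4*l (j(F, l) = (2*(-2))*l - 12 = -4*l - 12 = -12 - 4*l)
(j(1, (-4)²) - 102)*(-62) = ((-12 - 4*(-4)²) - 102)*(-62) = ((-12 - 4*16) - 102)*(-62) = ((-12 - 64) - 102)*(-62) = (-76 - 102)*(-62) = -178*(-62) = 11036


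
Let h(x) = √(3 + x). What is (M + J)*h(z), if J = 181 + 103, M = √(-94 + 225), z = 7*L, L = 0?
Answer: √3*(284 + √131) ≈ 511.73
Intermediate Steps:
z = 0 (z = 7*0 = 0)
M = √131 ≈ 11.446
J = 284
(M + J)*h(z) = (√131 + 284)*√(3 + 0) = (284 + √131)*√3 = √3*(284 + √131)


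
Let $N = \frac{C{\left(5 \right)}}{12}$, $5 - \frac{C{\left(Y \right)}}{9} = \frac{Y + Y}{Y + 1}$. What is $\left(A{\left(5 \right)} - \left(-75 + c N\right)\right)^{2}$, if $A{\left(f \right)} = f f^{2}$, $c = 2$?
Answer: $38025$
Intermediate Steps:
$C{\left(Y \right)} = 45 - \frac{18 Y}{1 + Y}$ ($C{\left(Y \right)} = 45 - 9 \frac{Y + Y}{Y + 1} = 45 - 9 \frac{2 Y}{1 + Y} = 45 - \frac{18 Y}{1 + Y}$)
$A{\left(f \right)} = f^{3}$
$N = \frac{5}{2}$ ($N = \frac{9 \frac{1}{1 + 5} \left(5 + 3 \cdot 5\right)}{12} = \frac{9 \left(5 + 15\right)}{6} \cdot \frac{1}{12} = 9 \cdot \frac{1}{6} \cdot 20 \cdot \frac{1}{12} = 30 \cdot \frac{1}{12} = \frac{5}{2} \approx 2.5$)
$\left(A{\left(5 \right)} - \left(-75 + c N\right)\right)^{2} = \left(5^{3} + \left(75 - 2 \cdot \frac{5}{2}\right)\right)^{2} = \left(125 + \left(75 - 5\right)\right)^{2} = \left(125 + 70\right)^{2} = 195^{2} = 38025$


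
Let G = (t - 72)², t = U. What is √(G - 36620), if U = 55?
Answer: I*√36331 ≈ 190.61*I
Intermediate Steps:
t = 55
G = 289 (G = (55 - 72)² = (-17)² = 289)
√(G - 36620) = √(289 - 36620) = √(-36331) = I*√36331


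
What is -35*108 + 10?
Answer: -3770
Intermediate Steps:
-35*108 + 10 = -3780 + 10 = -3770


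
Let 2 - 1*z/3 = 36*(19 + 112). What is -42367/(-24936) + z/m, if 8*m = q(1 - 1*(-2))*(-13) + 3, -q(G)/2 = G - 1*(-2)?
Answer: -2815524485/3316488 ≈ -848.95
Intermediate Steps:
q(G) = -4 - 2*G (q(G) = -2*(G - 1*(-2)) = -2*(G + 2) = -2*(2 + G) = -4 - 2*G)
z = -14142 (z = 6 - 108*(19 + 112) = 6 - 108*131 = 6 - 3*4716 = 6 - 14148 = -14142)
m = 133/8 (m = ((-4 - 2*(1 - 1*(-2)))*(-13) + 3)/8 = ((-4 - 2*(1 + 2))*(-13) + 3)/8 = ((-4 - 2*3)*(-13) + 3)/8 = ((-4 - 6)*(-13) + 3)/8 = (-10*(-13) + 3)/8 = (130 + 3)/8 = (⅛)*133 = 133/8 ≈ 16.625)
-42367/(-24936) + z/m = -42367/(-24936) - 14142/133/8 = -42367*(-1/24936) - 14142*8/133 = 42367/24936 - 113136/133 = -2815524485/3316488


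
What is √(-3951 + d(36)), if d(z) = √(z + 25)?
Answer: √(-3951 + √61) ≈ 62.795*I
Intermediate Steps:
d(z) = √(25 + z)
√(-3951 + d(36)) = √(-3951 + √(25 + 36)) = √(-3951 + √61)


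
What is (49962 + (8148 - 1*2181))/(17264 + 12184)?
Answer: 18643/9816 ≈ 1.8992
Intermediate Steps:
(49962 + (8148 - 1*2181))/(17264 + 12184) = (49962 + (8148 - 2181))/29448 = (49962 + 5967)*(1/29448) = 55929*(1/29448) = 18643/9816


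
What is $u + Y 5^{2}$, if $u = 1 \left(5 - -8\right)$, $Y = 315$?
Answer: $7888$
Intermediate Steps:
$u = 13$ ($u = 1 \left(5 + 8\right) = 1 \cdot 13 = 13$)
$u + Y 5^{2} = 13 + 315 \cdot 5^{2} = 13 + 315 \cdot 25 = 13 + 7875 = 7888$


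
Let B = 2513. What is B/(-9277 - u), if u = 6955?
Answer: -2513/16232 ≈ -0.15482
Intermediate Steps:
B/(-9277 - u) = 2513/(-9277 - 1*6955) = 2513/(-9277 - 6955) = 2513/(-16232) = 2513*(-1/16232) = -2513/16232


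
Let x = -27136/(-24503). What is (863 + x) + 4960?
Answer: 142708105/24503 ≈ 5824.1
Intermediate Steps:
x = 27136/24503 (x = -27136*(-1/24503) = 27136/24503 ≈ 1.1075)
(863 + x) + 4960 = (863 + 27136/24503) + 4960 = 21173225/24503 + 4960 = 142708105/24503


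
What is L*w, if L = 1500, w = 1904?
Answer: 2856000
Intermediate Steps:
L*w = 1500*1904 = 2856000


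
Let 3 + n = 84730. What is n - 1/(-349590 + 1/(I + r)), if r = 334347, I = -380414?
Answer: 1364491269610104/16104562531 ≈ 84727.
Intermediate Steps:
n = 84727 (n = -3 + 84730 = 84727)
n - 1/(-349590 + 1/(I + r)) = 84727 - 1/(-349590 + 1/(-380414 + 334347)) = 84727 - 1/(-349590 + 1/(-46067)) = 84727 - 1/(-349590 - 1/46067) = 84727 - 1/(-16104562531/46067) = 84727 - 1*(-46067/16104562531) = 84727 + 46067/16104562531 = 1364491269610104/16104562531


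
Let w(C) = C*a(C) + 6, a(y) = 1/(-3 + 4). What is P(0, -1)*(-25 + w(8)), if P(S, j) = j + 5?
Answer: -44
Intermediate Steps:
a(y) = 1 (a(y) = 1/1 = 1)
P(S, j) = 5 + j
w(C) = 6 + C (w(C) = C*1 + 6 = C + 6 = 6 + C)
P(0, -1)*(-25 + w(8)) = (5 - 1)*(-25 + (6 + 8)) = 4*(-25 + 14) = 4*(-11) = -44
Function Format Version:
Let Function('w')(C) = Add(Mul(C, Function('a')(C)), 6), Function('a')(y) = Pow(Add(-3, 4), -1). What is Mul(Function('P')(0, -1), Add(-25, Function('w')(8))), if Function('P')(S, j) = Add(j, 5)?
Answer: -44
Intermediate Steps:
Function('a')(y) = 1 (Function('a')(y) = Pow(1, -1) = 1)
Function('P')(S, j) = Add(5, j)
Function('w')(C) = Add(6, C) (Function('w')(C) = Add(Mul(C, 1), 6) = Add(C, 6) = Add(6, C))
Mul(Function('P')(0, -1), Add(-25, Function('w')(8))) = Mul(Add(5, -1), Add(-25, Add(6, 8))) = Mul(4, Add(-25, 14)) = Mul(4, -11) = -44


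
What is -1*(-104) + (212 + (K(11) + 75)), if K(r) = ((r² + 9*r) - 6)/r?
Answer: 4515/11 ≈ 410.45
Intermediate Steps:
K(r) = (-6 + r² + 9*r)/r
-1*(-104) + (212 + (K(11) + 75)) = -1*(-104) + (212 + ((9 + 11 - 6/11) + 75)) = 104 + (212 + ((9 + 11 - 6*1/11) + 75)) = 104 + (212 + ((9 + 11 - 6/11) + 75)) = 104 + (212 + (214/11 + 75)) = 104 + (212 + 1039/11) = 104 + 3371/11 = 4515/11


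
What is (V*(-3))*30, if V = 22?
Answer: -1980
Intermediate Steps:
(V*(-3))*30 = (22*(-3))*30 = -66*30 = -1980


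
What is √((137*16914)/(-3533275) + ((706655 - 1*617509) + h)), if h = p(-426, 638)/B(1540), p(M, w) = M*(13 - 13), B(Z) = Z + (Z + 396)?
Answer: 2*√11128933494171373/706655 ≈ 298.57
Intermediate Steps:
B(Z) = 396 + 2*Z (B(Z) = Z + (396 + Z) = 396 + 2*Z)
p(M, w) = 0 (p(M, w) = M*0 = 0)
h = 0 (h = 0/(396 + 2*1540) = 0/(396 + 3080) = 0/3476 = 0*(1/3476) = 0)
√((137*16914)/(-3533275) + ((706655 - 1*617509) + h)) = √((137*16914)/(-3533275) + ((706655 - 1*617509) + 0)) = √(2317218*(-1/3533275) + ((706655 - 617509) + 0)) = √(-2317218/3533275 + (89146 + 0)) = √(-2317218/3533275 + 89146) = √(314975015932/3533275) = 2*√11128933494171373/706655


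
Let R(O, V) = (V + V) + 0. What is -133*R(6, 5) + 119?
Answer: -1211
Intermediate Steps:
R(O, V) = 2*V (R(O, V) = 2*V + 0 = 2*V)
-133*R(6, 5) + 119 = -266*5 + 119 = -133*10 + 119 = -1330 + 119 = -1211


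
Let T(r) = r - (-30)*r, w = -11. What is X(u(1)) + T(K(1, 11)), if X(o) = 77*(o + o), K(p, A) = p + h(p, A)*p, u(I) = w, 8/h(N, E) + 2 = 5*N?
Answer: -4741/3 ≈ -1580.3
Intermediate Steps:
h(N, E) = 8/(-2 + 5*N)
u(I) = -11
K(p, A) = p + 8*p/(-2 + 5*p) (K(p, A) = p + (8/(-2 + 5*p))*p = p + 8*p/(-2 + 5*p))
X(o) = 154*o (X(o) = 77*(2*o) = 154*o)
T(r) = 31*r (T(r) = r + 30*r = 31*r)
X(u(1)) + T(K(1, 11)) = 154*(-11) + 31*(1*(6 + 5*1)/(-2 + 5*1)) = -1694 + 31*(1*(6 + 5)/(-2 + 5)) = -1694 + 31*(1*11/3) = -1694 + 31*(1*(⅓)*11) = -1694 + 31*(11/3) = -1694 + 341/3 = -4741/3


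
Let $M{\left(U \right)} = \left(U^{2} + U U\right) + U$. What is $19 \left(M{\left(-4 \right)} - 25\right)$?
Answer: $57$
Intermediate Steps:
$M{\left(U \right)} = U + 2 U^{2}$ ($M{\left(U \right)} = \left(U^{2} + U^{2}\right) + U = 2 U^{2} + U = U + 2 U^{2}$)
$19 \left(M{\left(-4 \right)} - 25\right) = 19 \left(- 4 \left(1 + 2 \left(-4\right)\right) - 25\right) = 19 \left(- 4 \left(1 - 8\right) - 25\right) = 19 \left(\left(-4\right) \left(-7\right) - 25\right) = 19 \left(28 - 25\right) = 19 \cdot 3 = 57$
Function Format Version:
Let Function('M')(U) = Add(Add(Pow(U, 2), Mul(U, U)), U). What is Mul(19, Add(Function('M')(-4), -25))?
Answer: 57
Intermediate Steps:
Function('M')(U) = Add(U, Mul(2, Pow(U, 2))) (Function('M')(U) = Add(Add(Pow(U, 2), Pow(U, 2)), U) = Add(Mul(2, Pow(U, 2)), U) = Add(U, Mul(2, Pow(U, 2))))
Mul(19, Add(Function('M')(-4), -25)) = Mul(19, Add(Mul(-4, Add(1, Mul(2, -4))), -25)) = Mul(19, Add(Mul(-4, Add(1, -8)), -25)) = Mul(19, Add(Mul(-4, -7), -25)) = Mul(19, Add(28, -25)) = Mul(19, 3) = 57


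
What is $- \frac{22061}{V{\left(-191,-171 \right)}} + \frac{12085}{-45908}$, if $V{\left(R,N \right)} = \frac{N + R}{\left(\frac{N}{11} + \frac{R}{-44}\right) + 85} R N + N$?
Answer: $- \frac{15733701979}{125172523260} \approx -0.1257$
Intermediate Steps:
$V{\left(R,N \right)} = N + \frac{N R \left(N + R\right)}{85 - \frac{R}{44} + \frac{N}{11}}$ ($V{\left(R,N \right)} = \frac{N + R}{\left(N \frac{1}{11} + R \left(- \frac{1}{44}\right)\right) + 85} R N + N = \frac{N + R}{\left(\frac{N}{11} - \frac{R}{44}\right) + 85} R N + N = \frac{N + R}{\left(- \frac{R}{44} + \frac{N}{11}\right) + 85} R N + N = \frac{N + R}{85 - \frac{R}{44} + \frac{N}{11}} R N + N = \frac{R \left(N + R\right)}{85 - \frac{R}{44} + \frac{N}{11}} N + N = \frac{N R \left(N + R\right)}{85 - \frac{R}{44} + \frac{N}{11}} + N = N + \frac{N R \left(N + R\right)}{85 - \frac{R}{44} + \frac{N}{11}}$)
$- \frac{22061}{V{\left(-191,-171 \right)}} + \frac{12085}{-45908} = - \frac{22061}{\left(-171\right) \frac{1}{3740 - -191 + 4 \left(-171\right)} \left(3740 - -191 + 4 \left(-171\right) + 44 \left(-191\right)^{2} + 44 \left(-171\right) \left(-191\right)\right)} + \frac{12085}{-45908} = - \frac{22061}{\left(-171\right) \frac{1}{3740 + 191 - 684} \left(3740 + 191 - 684 + 44 \cdot 36481 + 1437084\right)} + 12085 \left(- \frac{1}{45908}\right) = - \frac{22061}{\left(-171\right) \frac{1}{3247} \left(3740 + 191 - 684 + 1605164 + 1437084\right)} - \frac{12085}{45908} = - \frac{22061}{\left(-171\right) \frac{1}{3247} \cdot 3045495} - \frac{12085}{45908} = - \frac{22061}{- \frac{2726595}{17}} - \frac{12085}{45908} = \left(-22061\right) \left(- \frac{17}{2726595}\right) - \frac{12085}{45908} = \frac{375037}{2726595} - \frac{12085}{45908} = - \frac{15733701979}{125172523260}$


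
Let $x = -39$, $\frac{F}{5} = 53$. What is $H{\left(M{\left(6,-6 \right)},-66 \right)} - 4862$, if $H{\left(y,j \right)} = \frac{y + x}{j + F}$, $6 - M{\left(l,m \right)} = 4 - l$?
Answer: $- \frac{967569}{199} \approx -4862.2$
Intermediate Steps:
$F = 265$ ($F = 5 \cdot 53 = 265$)
$M{\left(l,m \right)} = 2 + l$ ($M{\left(l,m \right)} = 6 - \left(4 - l\right) = 6 + \left(-4 + l\right) = 2 + l$)
$H{\left(y,j \right)} = \frac{-39 + y}{265 + j}$ ($H{\left(y,j \right)} = \frac{y - 39}{j + 265} = \frac{-39 + y}{265 + j}$)
$H{\left(M{\left(6,-6 \right)},-66 \right)} - 4862 = \frac{-39 + \left(2 + 6\right)}{265 - 66} - 4862 = \frac{-39 + 8}{199} - 4862 = \frac{1}{199} \left(-31\right) - 4862 = - \frac{31}{199} - 4862 = - \frac{967569}{199}$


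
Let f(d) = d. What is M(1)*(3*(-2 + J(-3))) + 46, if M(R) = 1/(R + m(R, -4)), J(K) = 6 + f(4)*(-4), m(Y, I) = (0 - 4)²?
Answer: 746/17 ≈ 43.882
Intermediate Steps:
m(Y, I) = 16 (m(Y, I) = (-4)² = 16)
J(K) = -10 (J(K) = 6 + 4*(-4) = 6 - 16 = -10)
M(R) = 1/(16 + R) (M(R) = 1/(R + 16) = 1/(16 + R))
M(1)*(3*(-2 + J(-3))) + 46 = (3*(-2 - 10))/(16 + 1) + 46 = (3*(-12))/17 + 46 = (1/17)*(-36) + 46 = -36/17 + 46 = 746/17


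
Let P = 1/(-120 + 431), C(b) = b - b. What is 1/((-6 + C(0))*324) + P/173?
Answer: -51859/104593032 ≈ -0.00049582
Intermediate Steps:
C(b) = 0
P = 1/311 ≈ 0.0032154
1/((-6 + C(0))*324) + P/173 = 1/((-6 + 0)*324) + (1/311)/173 = (1/324)/(-6) + (1/311)*(1/173) = -⅙*1/324 + 1/53803 = -1/1944 + 1/53803 = -51859/104593032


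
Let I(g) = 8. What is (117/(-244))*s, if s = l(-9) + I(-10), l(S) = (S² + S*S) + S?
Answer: -18837/244 ≈ -77.201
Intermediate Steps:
l(S) = S + 2*S² (l(S) = (S² + S²) + S = 2*S² + S = S + 2*S²)
s = 161 (s = -9*(1 + 2*(-9)) + 8 = -9*(1 - 18) + 8 = -9*(-17) + 8 = 153 + 8 = 161)
(117/(-244))*s = (117/(-244))*161 = (117*(-1/244))*161 = -117/244*161 = -18837/244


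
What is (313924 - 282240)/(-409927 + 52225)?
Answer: -15842/178851 ≈ -0.088577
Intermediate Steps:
(313924 - 282240)/(-409927 + 52225) = 31684/(-357702) = 31684*(-1/357702) = -15842/178851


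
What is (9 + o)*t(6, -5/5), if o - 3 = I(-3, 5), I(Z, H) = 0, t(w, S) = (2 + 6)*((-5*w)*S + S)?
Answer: 2784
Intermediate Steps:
t(w, S) = 8*S - 40*S*w (t(w, S) = 8*(-5*S*w + S) = 8*(S - 5*S*w) = 8*S - 40*S*w)
o = 3 (o = 3 + 0 = 3)
(9 + o)*t(6, -5/5) = (9 + 3)*(8*(-5/5)*(1 - 5*6)) = 12*(8*(-5*⅕)*(1 - 30)) = 12*(8*(-1)*(-29)) = 12*232 = 2784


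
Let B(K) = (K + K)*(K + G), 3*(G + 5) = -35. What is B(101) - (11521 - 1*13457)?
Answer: 56914/3 ≈ 18971.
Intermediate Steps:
G = -50/3 (G = -5 + (⅓)*(-35) = -5 - 35/3 = -50/3 ≈ -16.667)
B(K) = 2*K*(-50/3 + K) (B(K) = (K + K)*(K - 50/3) = (2*K)*(-50/3 + K) = 2*K*(-50/3 + K))
B(101) - (11521 - 1*13457) = (⅔)*101*(-50 + 3*101) - (11521 - 1*13457) = (⅔)*101*(-50 + 303) - (11521 - 13457) = (⅔)*101*253 - 1*(-1936) = 51106/3 + 1936 = 56914/3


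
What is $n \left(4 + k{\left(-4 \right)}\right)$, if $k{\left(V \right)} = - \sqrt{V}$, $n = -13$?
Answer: $-52 + 26 i \approx -52.0 + 26.0 i$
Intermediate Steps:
$n \left(4 + k{\left(-4 \right)}\right) = - 13 \left(4 - \sqrt{-4}\right) = - 13 \left(4 - 2 i\right) = -52 + 26 i$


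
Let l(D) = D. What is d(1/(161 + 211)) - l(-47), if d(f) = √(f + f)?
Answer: 47 + √186/186 ≈ 47.073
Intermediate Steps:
d(f) = √2*√f (d(f) = √(2*f) = √2*√f)
d(1/(161 + 211)) - l(-47) = √2*√(1/(161 + 211)) - 1*(-47) = √2*√(1/372) + 47 = √2*(√93/186) + 47 = √186/186 + 47 = 47 + √186/186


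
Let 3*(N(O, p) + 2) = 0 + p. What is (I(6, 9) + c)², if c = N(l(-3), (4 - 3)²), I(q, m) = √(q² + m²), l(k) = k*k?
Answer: 1078/9 - 10*√13 ≈ 83.722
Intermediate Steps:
l(k) = k²
I(q, m) = √(m² + q²)
N(O, p) = -2 + p/3 (N(O, p) = -2 + (0 + p)/3 = -2 + p/3)
c = -5/3 (c = -2 + (4 - 3)²/3 = -2 + (⅓)*1² = -2 + (⅓)*1 = -2 + ⅓ = -5/3 ≈ -1.6667)
(I(6, 9) + c)² = (√(9² + 6²) - 5/3)² = (√(81 + 36) - 5/3)² = (√117 - 5/3)² = (3*√13 - 5/3)² = (-5/3 + 3*√13)²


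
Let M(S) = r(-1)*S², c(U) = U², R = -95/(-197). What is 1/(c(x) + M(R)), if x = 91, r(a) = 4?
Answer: 38809/321413429 ≈ 0.00012074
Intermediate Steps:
R = 95/197 (R = -95*(-1/197) = 95/197 ≈ 0.48223)
M(S) = 4*S²
1/(c(x) + M(R)) = 1/(91² + 4*(95/197)²) = 1/(8281 + 4*(9025/38809)) = 1/(8281 + 36100/38809) = 1/(321413429/38809) = 38809/321413429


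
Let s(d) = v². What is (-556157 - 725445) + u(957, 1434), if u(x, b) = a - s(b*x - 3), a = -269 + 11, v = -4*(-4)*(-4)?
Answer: -1285956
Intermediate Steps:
v = -64 (v = 16*(-4) = -64)
s(d) = 4096 (s(d) = (-64)² = 4096)
a = -258
u(x, b) = -4354 (u(x, b) = -258 - 1*4096 = -258 - 4096 = -4354)
(-556157 - 725445) + u(957, 1434) = (-556157 - 725445) - 4354 = -1281602 - 4354 = -1285956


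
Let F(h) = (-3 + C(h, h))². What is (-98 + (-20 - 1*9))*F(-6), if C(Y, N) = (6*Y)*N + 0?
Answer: -5761863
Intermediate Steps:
C(Y, N) = 6*N*Y (C(Y, N) = 6*N*Y + 0 = 6*N*Y)
F(h) = (-3 + 6*h²)² (F(h) = (-3 + 6*h*h)² = (-3 + 6*h²)²)
(-98 + (-20 - 1*9))*F(-6) = (-98 + (-20 - 1*9))*(9*(-1 + 2*(-6)²)²) = (-98 + (-20 - 9))*(9*(-1 + 2*36)²) = (-98 - 29)*(9*(-1 + 72)²) = -1143*71² = -1143*5041 = -127*45369 = -5761863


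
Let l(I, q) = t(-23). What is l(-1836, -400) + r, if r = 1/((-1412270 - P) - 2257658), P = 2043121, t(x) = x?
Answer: -131400128/5713049 ≈ -23.000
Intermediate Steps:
l(I, q) = -23
r = -1/5713049 (r = 1/((-1412270 - 1*2043121) - 2257658) = 1/((-1412270 - 2043121) - 2257658) = 1/(-3455391 - 2257658) = 1/(-5713049) = -1/5713049 ≈ -1.7504e-7)
l(-1836, -400) + r = -23 - 1/5713049 = -131400128/5713049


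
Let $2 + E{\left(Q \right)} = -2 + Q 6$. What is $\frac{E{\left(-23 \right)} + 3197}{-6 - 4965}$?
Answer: $- \frac{3055}{4971} \approx -0.61456$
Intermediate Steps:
$E{\left(Q \right)} = -4 + 6 Q$ ($E{\left(Q \right)} = -2 + \left(-2 + Q 6\right) = -2 + \left(-2 + 6 Q\right) = -4 + 6 Q$)
$\frac{E{\left(-23 \right)} + 3197}{-6 - 4965} = \frac{\left(-4 + 6 \left(-23\right)\right) + 3197}{-6 - 4965} = \frac{\left(-4 - 138\right) + 3197}{-4971} = \left(-142 + 3197\right) \left(- \frac{1}{4971}\right) = 3055 \left(- \frac{1}{4971}\right) = - \frac{3055}{4971}$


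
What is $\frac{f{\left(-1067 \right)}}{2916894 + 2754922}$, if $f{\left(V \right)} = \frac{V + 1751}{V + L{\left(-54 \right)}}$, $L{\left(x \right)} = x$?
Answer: $- \frac{9}{83659286} \approx -1.0758 \cdot 10^{-7}$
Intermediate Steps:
$f{\left(V \right)} = \frac{1751 + V}{-54 + V}$ ($f{\left(V \right)} = \frac{V + 1751}{V - 54} = \frac{1751 + V}{-54 + V}$)
$\frac{f{\left(-1067 \right)}}{2916894 + 2754922} = \frac{\frac{1}{-54 - 1067} \left(1751 - 1067\right)}{2916894 + 2754922} = \frac{\frac{1}{-1121} \cdot 684}{5671816} = \left(- \frac{1}{1121}\right) 684 \cdot \frac{1}{5671816} = \left(- \frac{36}{59}\right) \frac{1}{5671816} = - \frac{9}{83659286}$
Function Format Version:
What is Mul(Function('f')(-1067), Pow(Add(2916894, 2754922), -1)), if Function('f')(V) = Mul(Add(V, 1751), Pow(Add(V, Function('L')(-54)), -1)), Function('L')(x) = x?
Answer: Rational(-9, 83659286) ≈ -1.0758e-7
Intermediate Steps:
Function('f')(V) = Mul(Pow(Add(-54, V), -1), Add(1751, V)) (Function('f')(V) = Mul(Add(V, 1751), Pow(Add(V, -54), -1)) = Mul(Add(1751, V), Pow(Add(-54, V), -1)) = Mul(Pow(Add(-54, V), -1), Add(1751, V)))
Mul(Function('f')(-1067), Pow(Add(2916894, 2754922), -1)) = Mul(Mul(Pow(Add(-54, -1067), -1), Add(1751, -1067)), Pow(Add(2916894, 2754922), -1)) = Mul(Mul(Pow(-1121, -1), 684), Pow(5671816, -1)) = Mul(Mul(Rational(-1, 1121), 684), Rational(1, 5671816)) = Mul(Rational(-36, 59), Rational(1, 5671816)) = Rational(-9, 83659286)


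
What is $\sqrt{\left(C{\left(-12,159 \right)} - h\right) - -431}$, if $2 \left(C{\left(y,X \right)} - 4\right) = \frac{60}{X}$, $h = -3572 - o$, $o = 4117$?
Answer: $\frac{\sqrt{22820846}}{53} \approx 90.134$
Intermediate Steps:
$h = -7689$ ($h = -3572 - 4117 = -7689$)
$C{\left(y,X \right)} = 4 + \frac{30}{X}$ ($C{\left(y,X \right)} = 4 + \frac{60 \frac{1}{X}}{2} = 4 + \frac{30}{X}$)
$\sqrt{\left(C{\left(-12,159 \right)} - h\right) - -431} = \sqrt{\left(\left(4 + \frac{30}{159}\right) - -7689\right) - -431} = \sqrt{\left(\left(4 + 30 \cdot \frac{1}{159}\right) + 7689\right) + \left(-67 + 498\right)} = \sqrt{\left(\left(4 + \frac{10}{53}\right) + 7689\right) + 431} = \sqrt{\left(\frac{222}{53} + 7689\right) + 431} = \sqrt{\frac{407739}{53} + 431} = \sqrt{\frac{430582}{53}} = \frac{\sqrt{22820846}}{53}$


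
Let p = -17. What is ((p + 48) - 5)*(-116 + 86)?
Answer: -780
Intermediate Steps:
((p + 48) - 5)*(-116 + 86) = ((-17 + 48) - 5)*(-116 + 86) = (31 - 5)*(-30) = 26*(-30) = -780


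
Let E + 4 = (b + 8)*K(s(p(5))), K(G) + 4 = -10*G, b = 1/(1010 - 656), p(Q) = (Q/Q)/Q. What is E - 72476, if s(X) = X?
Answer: -4279153/59 ≈ -72528.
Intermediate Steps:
p(Q) = 1/Q
b = 1/354 ≈ 0.0028249
K(G) = -4 - 10*G
E = -3069/59 (E = -4 + (1/354 + 8)*(-4 - 10/5) = -4 + 2833*(-4 - 10*⅕)/354 = -4 + 2833*(-4 - 2)/354 = -4 + (2833/354)*(-6) = -4 - 2833/59 = -3069/59 ≈ -52.017)
E - 72476 = -3069/59 - 72476 = -4279153/59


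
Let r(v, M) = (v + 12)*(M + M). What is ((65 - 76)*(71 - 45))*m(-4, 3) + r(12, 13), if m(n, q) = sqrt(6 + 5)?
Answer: 624 - 286*sqrt(11) ≈ -324.55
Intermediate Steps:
r(v, M) = 2*M*(12 + v) (r(v, M) = (12 + v)*(2*M) = 2*M*(12 + v))
m(n, q) = sqrt(11)
((65 - 76)*(71 - 45))*m(-4, 3) + r(12, 13) = ((65 - 76)*(71 - 45))*sqrt(11) + 2*13*(12 + 12) = (-11*26)*sqrt(11) + 2*13*24 = -286*sqrt(11) + 624 = 624 - 286*sqrt(11)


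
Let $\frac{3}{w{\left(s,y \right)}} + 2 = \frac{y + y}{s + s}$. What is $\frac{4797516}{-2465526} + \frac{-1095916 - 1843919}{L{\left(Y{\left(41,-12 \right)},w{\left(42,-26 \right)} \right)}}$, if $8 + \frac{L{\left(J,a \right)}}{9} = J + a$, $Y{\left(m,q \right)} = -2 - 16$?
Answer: $\frac{22143817518281}{1840515159} \approx 12031.0$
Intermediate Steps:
$w{\left(s,y \right)} = \frac{3}{-2 + \frac{y}{s}}$ ($w{\left(s,y \right)} = \frac{3}{-2 + \frac{y + y}{s + s}} = \frac{3}{-2 + \frac{2 y}{2 s}} = \frac{3}{-2 + 2 y \frac{1}{2 s}} = \frac{3}{-2 + \frac{y}{s}}$)
$Y{\left(m,q \right)} = -18$ ($Y{\left(m,q \right)} = -2 - 16 = -18$)
$L{\left(J,a \right)} = -72 + 9 J + 9 a$ ($L{\left(J,a \right)} = -72 + 9 \left(J + a\right) = -72 + \left(9 J + 9 a\right) = -72 + 9 J + 9 a$)
$\frac{4797516}{-2465526} + \frac{-1095916 - 1843919}{L{\left(Y{\left(41,-12 \right)},w{\left(42,-26 \right)} \right)}} = \frac{4797516}{-2465526} + \frac{-1095916 - 1843919}{-72 + 9 \left(-18\right) + 9 \cdot 3 \cdot 42 \frac{1}{-26 - 84}} = 4797516 \left(- \frac{1}{2465526}\right) + \frac{-1095916 - 1843919}{-72 - 162 + 9 \cdot 3 \cdot 42 \frac{1}{-26 - 84}} = - \frac{799586}{410921} - \frac{2939835}{-72 - 162 + 9 \cdot 3 \cdot 42 \frac{1}{-110}} = - \frac{799586}{410921} - \frac{2939835}{-72 - 162 + 9 \cdot 3 \cdot 42 \left(- \frac{1}{110}\right)} = - \frac{799586}{410921} - \frac{2939835}{-72 - 162 + 9 \left(- \frac{63}{55}\right)} = - \frac{799586}{410921} - \frac{2939835}{-72 - 162 - \frac{567}{55}} = - \frac{799586}{410921} - \frac{2939835}{- \frac{13437}{55}} = - \frac{799586}{410921} - - \frac{53896975}{4479} = - \frac{799586}{410921} + \frac{53896975}{4479} = \frac{22143817518281}{1840515159}$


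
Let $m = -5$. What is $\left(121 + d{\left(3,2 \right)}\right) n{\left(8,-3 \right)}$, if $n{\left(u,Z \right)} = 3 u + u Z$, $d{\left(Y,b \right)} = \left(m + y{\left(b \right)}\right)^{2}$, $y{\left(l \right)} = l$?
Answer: $0$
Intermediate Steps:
$d{\left(Y,b \right)} = \left(-5 + b\right)^{2}$
$n{\left(u,Z \right)} = 3 u + Z u$
$\left(121 + d{\left(3,2 \right)}\right) n{\left(8,-3 \right)} = \left(121 + \left(-5 + 2\right)^{2}\right) 8 \left(3 - 3\right) = \left(121 + \left(-3\right)^{2}\right) 8 \cdot 0 = \left(121 + 9\right) 0 = 130 \cdot 0 = 0$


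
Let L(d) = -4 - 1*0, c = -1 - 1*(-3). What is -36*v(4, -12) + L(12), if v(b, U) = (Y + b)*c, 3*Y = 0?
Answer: -292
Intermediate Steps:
Y = 0 (Y = (⅓)*0 = 0)
c = 2 (c = -1 + 3 = 2)
L(d) = -4 (L(d) = -4 + 0 = -4)
v(b, U) = 2*b (v(b, U) = (0 + b)*2 = b*2 = 2*b)
-36*v(4, -12) + L(12) = -72*4 - 4 = -36*8 - 4 = -288 - 4 = -292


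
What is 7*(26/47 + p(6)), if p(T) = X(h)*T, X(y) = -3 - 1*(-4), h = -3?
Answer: 2156/47 ≈ 45.872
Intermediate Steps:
X(y) = 1 (X(y) = -3 + 4 = 1)
p(T) = T (p(T) = 1*T = T)
7*(26/47 + p(6)) = 7*(26/47 + 6) = 7*(308/47) = 2156/47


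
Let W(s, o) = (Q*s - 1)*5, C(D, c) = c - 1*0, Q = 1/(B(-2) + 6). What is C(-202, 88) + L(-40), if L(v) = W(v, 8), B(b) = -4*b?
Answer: 481/7 ≈ 68.714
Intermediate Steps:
Q = 1/14 (Q = 1/(-4*(-2) + 6) = 1/(8 + 6) = 1/14 ≈ 0.071429)
C(D, c) = c (C(D, c) = c + 0 = c)
W(s, o) = -5 + 5*s/14 (W(s, o) = (s/14 - 1)*5 = (-1 + s/14)*5 = -5 + 5*s/14)
L(v) = -5 + 5*v/14
C(-202, 88) + L(-40) = 88 + (-5 + (5/14)*(-40)) = 88 + (-5 - 100/7) = 88 - 135/7 = 481/7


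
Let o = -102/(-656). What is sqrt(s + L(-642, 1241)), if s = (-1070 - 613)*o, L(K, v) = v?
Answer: sqrt(26339630)/164 ≈ 31.294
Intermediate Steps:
o = 51/328 (o = -102*(-1/656) = 51/328 ≈ 0.15549)
s = -85833/328 (s = (-1070 - 613)*(51/328) = -1683*51/328 = -85833/328 ≈ -261.69)
sqrt(s + L(-642, 1241)) = sqrt(-85833/328 + 1241) = sqrt(321215/328) = sqrt(26339630)/164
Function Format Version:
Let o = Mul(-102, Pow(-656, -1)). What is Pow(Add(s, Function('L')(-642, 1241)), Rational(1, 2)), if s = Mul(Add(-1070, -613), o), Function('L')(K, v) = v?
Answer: Mul(Rational(1, 164), Pow(26339630, Rational(1, 2))) ≈ 31.294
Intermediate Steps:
o = Rational(51, 328) (o = Mul(-102, Rational(-1, 656)) = Rational(51, 328) ≈ 0.15549)
s = Rational(-85833, 328) (s = Mul(Add(-1070, -613), Rational(51, 328)) = Mul(-1683, Rational(51, 328)) = Rational(-85833, 328) ≈ -261.69)
Pow(Add(s, Function('L')(-642, 1241)), Rational(1, 2)) = Pow(Add(Rational(-85833, 328), 1241), Rational(1, 2)) = Pow(Rational(321215, 328), Rational(1, 2)) = Mul(Rational(1, 164), Pow(26339630, Rational(1, 2)))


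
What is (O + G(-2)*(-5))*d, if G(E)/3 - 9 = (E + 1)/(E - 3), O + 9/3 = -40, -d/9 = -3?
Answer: -4887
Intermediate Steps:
d = 27 (d = -9*(-3) = 27)
O = -43 (O = -3 - 40 = -43)
G(E) = 27 + 3*(1 + E)/(-3 + E) (G(E) = 27 + 3*((E + 1)/(E - 3)) = 27 + 3*((1 + E)/(-3 + E)) = 27 + 3*(1 + E)/(-3 + E))
(O + G(-2)*(-5))*d = (-43 + (6*(-13 + 5*(-2))/(-3 - 2))*(-5))*27 = (-43 + (6*(-13 - 10)/(-5))*(-5))*27 = (-43 + (6*(-⅕)*(-23))*(-5))*27 = (-43 + (138/5)*(-5))*27 = (-43 - 138)*27 = -181*27 = -4887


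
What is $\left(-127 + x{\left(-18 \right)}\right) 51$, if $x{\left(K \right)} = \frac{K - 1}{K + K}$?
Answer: $- \frac{77401}{12} \approx -6450.1$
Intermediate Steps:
$x{\left(K \right)} = \frac{-1 + K}{2 K}$
$\left(-127 + x{\left(-18 \right)}\right) 51 = \left(-127 + \frac{-1 - 18}{2 \left(-18\right)}\right) 51 = \left(-127 + \frac{1}{2} \left(- \frac{1}{18}\right) \left(-19\right)\right) 51 = \left(-127 + \frac{19}{36}\right) 51 = \left(- \frac{4553}{36}\right) 51 = - \frac{77401}{12}$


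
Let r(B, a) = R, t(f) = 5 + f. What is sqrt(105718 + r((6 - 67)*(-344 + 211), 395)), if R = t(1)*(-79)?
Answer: 2*sqrt(26311) ≈ 324.41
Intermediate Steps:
R = -474 (R = (5 + 1)*(-79) = 6*(-79) = -474)
r(B, a) = -474
sqrt(105718 + r((6 - 67)*(-344 + 211), 395)) = sqrt(105718 - 474) = sqrt(105244) = 2*sqrt(26311)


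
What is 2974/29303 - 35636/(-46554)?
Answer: 591346652/682085931 ≈ 0.86697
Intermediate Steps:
2974/29303 - 35636/(-46554) = 2974*(1/29303) - 35636*(-1/46554) = 2974/29303 + 17818/23277 = 591346652/682085931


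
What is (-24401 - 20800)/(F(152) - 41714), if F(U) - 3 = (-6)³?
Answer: 45201/41927 ≈ 1.0781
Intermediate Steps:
F(U) = -213 (F(U) = 3 + (-6)³ = 3 - 216 = -213)
(-24401 - 20800)/(F(152) - 41714) = (-24401 - 20800)/(-213 - 41714) = -45201/(-41927) = -45201*(-1/41927) = 45201/41927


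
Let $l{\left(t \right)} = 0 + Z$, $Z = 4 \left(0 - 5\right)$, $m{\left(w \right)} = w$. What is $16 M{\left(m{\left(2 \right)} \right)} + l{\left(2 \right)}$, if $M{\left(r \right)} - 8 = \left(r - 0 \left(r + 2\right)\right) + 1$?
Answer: $156$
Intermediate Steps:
$Z = -20$ ($Z = 4 \left(-5\right) = -20$)
$l{\left(t \right)} = -20$ ($l{\left(t \right)} = 0 - 20 = -20$)
$M{\left(r \right)} = 9 + r$ ($M{\left(r \right)} = 8 + \left(\left(r - 0 \left(r + 2\right)\right) + 1\right) = 8 + \left(\left(r - 0 \left(2 + r\right)\right) + 1\right) = 8 + \left(\left(r - 0\right) + 1\right) = 8 + \left(\left(r + 0\right) + 1\right) = 8 + \left(r + 1\right) = 8 + \left(1 + r\right) = 9 + r$)
$16 M{\left(m{\left(2 \right)} \right)} + l{\left(2 \right)} = 16 \left(9 + 2\right) - 20 = 16 \cdot 11 - 20 = 176 - 20 = 156$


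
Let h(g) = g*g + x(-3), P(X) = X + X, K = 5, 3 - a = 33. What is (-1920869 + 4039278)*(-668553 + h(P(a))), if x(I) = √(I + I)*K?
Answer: -1408642419777 + 10592045*I*√6 ≈ -1.4086e+12 + 2.5945e+7*I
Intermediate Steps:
a = -30 (a = 3 - 1*33 = 3 - 33 = -30)
x(I) = 5*√2*√I (x(I) = √(I + I)*5 = √(2*I)*5 = (√2*√I)*5 = 5*√2*√I)
P(X) = 2*X
h(g) = g² + 5*I*√6 (h(g) = g*g + 5*√2*√(-3) = g² + 5*√2*(I*√3) = g² + 5*I*√6)
(-1920869 + 4039278)*(-668553 + h(P(a))) = (-1920869 + 4039278)*(-668553 + ((2*(-30))² + 5*I*√6)) = 2118409*(-668553 + ((-60)² + 5*I*√6)) = 2118409*(-668553 + (3600 + 5*I*√6)) = 2118409*(-664953 + 5*I*√6) = -1408642419777 + 10592045*I*√6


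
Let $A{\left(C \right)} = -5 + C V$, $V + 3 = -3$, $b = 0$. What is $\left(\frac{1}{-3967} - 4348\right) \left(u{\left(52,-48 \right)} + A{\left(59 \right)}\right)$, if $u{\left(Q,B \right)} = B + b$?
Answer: $\frac{7020146419}{3967} \approx 1.7696 \cdot 10^{6}$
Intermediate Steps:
$V = -6$ ($V = -3 - 3 = -6$)
$u{\left(Q,B \right)} = B$ ($u{\left(Q,B \right)} = B + 0 = B$)
$A{\left(C \right)} = -5 - 6 C$ ($A{\left(C \right)} = -5 + C \left(-6\right) = -5 - 6 C$)
$\left(\frac{1}{-3967} - 4348\right) \left(u{\left(52,-48 \right)} + A{\left(59 \right)}\right) = \left(\frac{1}{-3967} - 4348\right) \left(-48 - 359\right) = \left(- \frac{1}{3967} - 4348\right) \left(-48 - 359\right) = - \frac{17248517 \left(-48 - 359\right)}{3967} = \left(- \frac{17248517}{3967}\right) \left(-407\right) = \frac{7020146419}{3967}$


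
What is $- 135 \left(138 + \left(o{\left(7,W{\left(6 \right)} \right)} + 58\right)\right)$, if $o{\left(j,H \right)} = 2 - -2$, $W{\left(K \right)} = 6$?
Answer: $-27000$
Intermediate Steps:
$o{\left(j,H \right)} = 4$ ($o{\left(j,H \right)} = 2 + 2 = 4$)
$- 135 \left(138 + \left(o{\left(7,W{\left(6 \right)} \right)} + 58\right)\right) = - 135 \left(138 + \left(4 + 58\right)\right) = - 135 \left(138 + 62\right) = \left(-135\right) 200 = -27000$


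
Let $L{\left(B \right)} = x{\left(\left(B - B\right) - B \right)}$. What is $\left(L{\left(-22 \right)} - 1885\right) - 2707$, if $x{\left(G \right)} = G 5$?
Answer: $-4482$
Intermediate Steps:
$x{\left(G \right)} = 5 G$
$L{\left(B \right)} = - 5 B$ ($L{\left(B \right)} = 5 \left(\left(B - B\right) - B\right) = 5 \left(0 - B\right) = 5 \left(- B\right) = - 5 B$)
$\left(L{\left(-22 \right)} - 1885\right) - 2707 = \left(\left(-5\right) \left(-22\right) - 1885\right) - 2707 = \left(110 - 1885\right) - 2707 = -1775 - 2707 = -4482$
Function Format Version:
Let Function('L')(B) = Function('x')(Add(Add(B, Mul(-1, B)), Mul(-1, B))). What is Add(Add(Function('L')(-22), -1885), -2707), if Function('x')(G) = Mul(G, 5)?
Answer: -4482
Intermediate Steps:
Function('x')(G) = Mul(5, G)
Function('L')(B) = Mul(-5, B) (Function('L')(B) = Mul(5, Add(Add(B, Mul(-1, B)), Mul(-1, B))) = Mul(5, Add(0, Mul(-1, B))) = Mul(5, Mul(-1, B)) = Mul(-5, B))
Add(Add(Function('L')(-22), -1885), -2707) = Add(Add(Mul(-5, -22), -1885), -2707) = Add(Add(110, -1885), -2707) = Add(-1775, -2707) = -4482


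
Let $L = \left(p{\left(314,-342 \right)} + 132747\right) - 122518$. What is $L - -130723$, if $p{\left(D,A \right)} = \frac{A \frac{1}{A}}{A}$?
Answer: $\frac{48205583}{342} \approx 1.4095 \cdot 10^{5}$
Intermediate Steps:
$p{\left(D,A \right)} = \frac{1}{A}$ ($p{\left(D,A \right)} = 1 \frac{1}{A} = \frac{1}{A}$)
$L = \frac{3498317}{342}$ ($L = \left(\frac{1}{-342} + 132747\right) - 122518 = \left(- \frac{1}{342} + 132747\right) - 122518 = \frac{45399473}{342} - 122518 = \frac{3498317}{342} \approx 10229.0$)
$L - -130723 = \frac{3498317}{342} - -130723 = \frac{3498317}{342} + 130723 = \frac{48205583}{342}$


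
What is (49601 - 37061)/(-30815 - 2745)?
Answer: -627/1678 ≈ -0.37366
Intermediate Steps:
(49601 - 37061)/(-30815 - 2745) = 12540/(-33560) = 12540*(-1/33560) = -627/1678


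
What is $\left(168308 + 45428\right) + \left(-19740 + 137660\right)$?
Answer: $331656$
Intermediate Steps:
$\left(168308 + 45428\right) + \left(-19740 + 137660\right) = 213736 + 117920 = 331656$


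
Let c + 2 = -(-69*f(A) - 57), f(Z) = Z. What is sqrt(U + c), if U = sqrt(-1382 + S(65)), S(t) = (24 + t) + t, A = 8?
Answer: sqrt(607 + 2*I*sqrt(307)) ≈ 24.648 + 0.71088*I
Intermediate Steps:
S(t) = 24 + 2*t
U = 2*I*sqrt(307) (U = sqrt(-1382 + (24 + 2*65)) = sqrt(-1382 + (24 + 130)) = sqrt(-1382 + 154) = sqrt(-1228) = 2*I*sqrt(307) ≈ 35.043*I)
c = 607 (c = -2 - (-69*8 - 57) = -2 - (-552 - 57) = -2 - 1*(-609) = -2 + 609 = 607)
sqrt(U + c) = sqrt(2*I*sqrt(307) + 607) = sqrt(607 + 2*I*sqrt(307))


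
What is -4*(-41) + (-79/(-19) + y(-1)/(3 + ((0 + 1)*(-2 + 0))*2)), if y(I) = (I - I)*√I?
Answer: 3195/19 ≈ 168.16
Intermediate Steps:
y(I) = 0 (y(I) = 0*√I = 0)
-4*(-41) + (-79/(-19) + y(-1)/(3 + ((0 + 1)*(-2 + 0))*2)) = -4*(-41) + (-79/(-19) + 0/(3 + ((0 + 1)*(-2 + 0))*2)) = 164 + (-79*(-1/19) + 0/(3 + (1*(-2))*2)) = 164 + (79/19 + 0/(3 - 2*2)) = 164 + (79/19 + 0/(3 - 4)) = 164 + (79/19 + 0/(-1)) = 164 + (79/19 + 0*(-1)) = 164 + (79/19 + 0) = 164 + 79/19 = 3195/19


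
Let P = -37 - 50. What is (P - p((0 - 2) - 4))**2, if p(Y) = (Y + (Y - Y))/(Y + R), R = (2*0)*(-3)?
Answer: 7744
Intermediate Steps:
R = 0 (R = 0*(-3) = 0)
P = -87
p(Y) = 1 (p(Y) = (Y + (Y - Y))/(Y + 0) = (Y + 0)/Y = Y/Y = 1)
(P - p((0 - 2) - 4))**2 = (-87 - 1*1)**2 = (-87 - 1)**2 = (-88)**2 = 7744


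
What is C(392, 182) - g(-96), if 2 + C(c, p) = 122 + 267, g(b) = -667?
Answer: 1054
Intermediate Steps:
C(c, p) = 387 (C(c, p) = -2 + (122 + 267) = -2 + 389 = 387)
C(392, 182) - g(-96) = 387 - 1*(-667) = 387 + 667 = 1054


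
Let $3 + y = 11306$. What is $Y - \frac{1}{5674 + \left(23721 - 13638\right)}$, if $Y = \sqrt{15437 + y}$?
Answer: $- \frac{1}{15757} + 2 \sqrt{6685} \approx 163.52$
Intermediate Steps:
$y = 11303$ ($y = -3 + 11306 = 11303$)
$Y = 2 \sqrt{6685}$ ($Y = \sqrt{15437 + 11303} = \sqrt{26740} = 2 \sqrt{6685} \approx 163.52$)
$Y - \frac{1}{5674 + \left(23721 - 13638\right)} = 2 \sqrt{6685} - \frac{1}{5674 + \left(23721 - 13638\right)} = 2 \sqrt{6685} - \frac{1}{5674 + 10083} = 2 \sqrt{6685} - \frac{1}{15757} = - \frac{1}{15757} + 2 \sqrt{6685}$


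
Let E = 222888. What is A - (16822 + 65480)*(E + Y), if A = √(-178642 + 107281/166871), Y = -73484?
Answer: -12296248008 + I*√4974434839481771/166871 ≈ -1.2296e+10 + 422.66*I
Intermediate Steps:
A = I*√4974434839481771/166871 (A = √(-178642 + 107281*(1/166871)) = √(-178642 + 107281/166871) = √(-29810061901/166871) = I*√4974434839481771/166871 ≈ 422.66*I)
A - (16822 + 65480)*(E + Y) = I*√4974434839481771/166871 - (16822 + 65480)*(222888 - 73484) = I*√4974434839481771/166871 - 82302*149404 = I*√4974434839481771/166871 - 1*12296248008 = I*√4974434839481771/166871 - 12296248008 = -12296248008 + I*√4974434839481771/166871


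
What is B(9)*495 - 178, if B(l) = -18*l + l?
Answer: -75913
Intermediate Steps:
B(l) = -17*l
B(9)*495 - 178 = -17*9*495 - 178 = -153*495 - 178 = -75735 - 178 = -75913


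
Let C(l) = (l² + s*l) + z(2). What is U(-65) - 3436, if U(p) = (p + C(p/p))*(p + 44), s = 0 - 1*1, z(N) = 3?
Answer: -2134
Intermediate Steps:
s = -1 (s = 0 - 1 = -1)
C(l) = 3 + l² - l (C(l) = (l² - l) + 3 = 3 + l² - l)
U(p) = (3 + p)*(44 + p) (U(p) = (p + (3 + (p/p)² - p/p))*(p + 44) = (p + (3 + 1² - 1*1))*(44 + p) = (p + (3 + 1 - 1))*(44 + p) = (p + 3)*(44 + p) = (3 + p)*(44 + p))
U(-65) - 3436 = (132 + (-65)² + 47*(-65)) - 3436 = (132 + 4225 - 3055) - 3436 = 1302 - 3436 = -2134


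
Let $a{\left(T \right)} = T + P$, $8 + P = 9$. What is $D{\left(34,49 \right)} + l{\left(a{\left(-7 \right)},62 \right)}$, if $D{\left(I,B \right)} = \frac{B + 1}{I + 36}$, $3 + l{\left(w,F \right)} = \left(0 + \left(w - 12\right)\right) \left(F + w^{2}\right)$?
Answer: $- \frac{12364}{7} \approx -1766.3$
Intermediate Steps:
$P = 1$ ($P = -8 + 9 = 1$)
$a{\left(T \right)} = 1 + T$ ($a{\left(T \right)} = T + 1 = 1 + T$)
$l{\left(w,F \right)} = -3 + \left(-12 + w\right) \left(F + w^{2}\right)$ ($l{\left(w,F \right)} = -3 + \left(0 + \left(w - 12\right)\right) \left(F + w^{2}\right) = -3 + \left(0 + \left(-12 + w\right)\right) \left(F + w^{2}\right) = -3 + \left(-12 + w\right) \left(F + w^{2}\right)$)
$D{\left(I,B \right)} = \frac{1 + B}{36 + I}$
$D{\left(34,49 \right)} + l{\left(a{\left(-7 \right)},62 \right)} = \frac{1 + 49}{36 + 34} - \left(747 - \left(1 - 7\right)^{3} - 62 \left(1 - 7\right) + 12 \left(1 - 7\right)^{2}\right) = \frac{1}{70} \cdot 50 - \left(1119 + 216 + 432\right) = \frac{1}{70} \cdot 50 - 1767 = \frac{5}{7} - 1767 = - \frac{12364}{7}$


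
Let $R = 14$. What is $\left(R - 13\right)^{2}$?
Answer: $1$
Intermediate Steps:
$\left(R - 13\right)^{2} = \left(14 - 13\right)^{2} = 1^{2} = 1$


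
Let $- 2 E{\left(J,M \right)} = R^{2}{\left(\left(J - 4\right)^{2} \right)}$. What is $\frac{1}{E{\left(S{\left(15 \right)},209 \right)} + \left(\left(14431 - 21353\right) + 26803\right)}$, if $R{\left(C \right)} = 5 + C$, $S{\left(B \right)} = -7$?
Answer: $\frac{1}{11943} \approx 8.3731 \cdot 10^{-5}$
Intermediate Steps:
$E{\left(J,M \right)} = - \frac{\left(5 + \left(-4 + J\right)^{2}\right)^{2}}{2}$ ($E{\left(J,M \right)} = - \frac{\left(5 + \left(J - 4\right)^{2}\right)^{2}}{2} = - \frac{\left(5 + \left(-4 + J\right)^{2}\right)^{2}}{2}$)
$\frac{1}{E{\left(S{\left(15 \right)},209 \right)} + \left(\left(14431 - 21353\right) + 26803\right)} = \frac{1}{- \frac{\left(5 + \left(-4 - 7\right)^{2}\right)^{2}}{2} + \left(\left(14431 - 21353\right) + 26803\right)} = \frac{1}{- \frac{\left(5 + \left(-11\right)^{2}\right)^{2}}{2} + \left(-6922 + 26803\right)} = \frac{1}{- \frac{\left(5 + 121\right)^{2}}{2} + 19881} = \frac{1}{- \frac{126^{2}}{2} + 19881} = \frac{1}{\left(- \frac{1}{2}\right) 15876 + 19881} = \frac{1}{-7938 + 19881} = \frac{1}{11943}$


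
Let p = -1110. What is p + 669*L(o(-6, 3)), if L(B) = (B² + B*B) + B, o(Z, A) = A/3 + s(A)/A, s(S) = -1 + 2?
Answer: 6482/3 ≈ 2160.7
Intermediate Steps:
s(S) = 1
o(Z, A) = 1/A + A/3 (o(Z, A) = A/3 + 1/A = 1/A + A/3)
L(B) = B + 2*B² (L(B) = (B² + B²) + B = 2*B² + B = B + 2*B²)
p + 669*L(o(-6, 3)) = -1110 + 669*((1/3 + (⅓)*3)*(1 + 2*(1/3 + (⅓)*3))) = -1110 + 669*((⅓ + 1)*(1 + 2*(⅓ + 1))) = -1110 + 669*(4*(1 + 2*(4/3))/3) = -1110 + 669*(4*(1 + 8/3)/3) = -1110 + 669*((4/3)*(11/3)) = -1110 + 669*(44/9) = -1110 + 9812/3 = 6482/3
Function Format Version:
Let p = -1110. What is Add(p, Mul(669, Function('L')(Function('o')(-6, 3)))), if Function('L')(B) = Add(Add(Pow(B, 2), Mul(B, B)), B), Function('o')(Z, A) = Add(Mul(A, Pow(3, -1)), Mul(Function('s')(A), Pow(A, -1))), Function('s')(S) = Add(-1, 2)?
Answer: Rational(6482, 3) ≈ 2160.7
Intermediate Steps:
Function('s')(S) = 1
Function('o')(Z, A) = Add(Pow(A, -1), Mul(Rational(1, 3), A)) (Function('o')(Z, A) = Add(Mul(A, Pow(3, -1)), Mul(1, Pow(A, -1))) = Add(Mul(A, Rational(1, 3)), Pow(A, -1)) = Add(Mul(Rational(1, 3), A), Pow(A, -1)) = Add(Pow(A, -1), Mul(Rational(1, 3), A)))
Function('L')(B) = Add(B, Mul(2, Pow(B, 2))) (Function('L')(B) = Add(Add(Pow(B, 2), Pow(B, 2)), B) = Add(Mul(2, Pow(B, 2)), B) = Add(B, Mul(2, Pow(B, 2))))
Add(p, Mul(669, Function('L')(Function('o')(-6, 3)))) = Add(-1110, Mul(669, Mul(Add(Pow(3, -1), Mul(Rational(1, 3), 3)), Add(1, Mul(2, Add(Pow(3, -1), Mul(Rational(1, 3), 3))))))) = Add(-1110, Mul(669, Mul(Add(Rational(1, 3), 1), Add(1, Mul(2, Add(Rational(1, 3), 1)))))) = Add(-1110, Mul(669, Mul(Rational(4, 3), Add(1, Mul(2, Rational(4, 3)))))) = Add(-1110, Mul(669, Mul(Rational(4, 3), Add(1, Rational(8, 3))))) = Add(-1110, Mul(669, Mul(Rational(4, 3), Rational(11, 3)))) = Add(-1110, Mul(669, Rational(44, 9))) = Add(-1110, Rational(9812, 3)) = Rational(6482, 3)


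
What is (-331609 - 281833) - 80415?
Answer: -693857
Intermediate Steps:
(-331609 - 281833) - 80415 = -613442 - 80415 = -693857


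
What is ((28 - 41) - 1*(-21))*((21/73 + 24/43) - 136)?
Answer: -3393992/3139 ≈ -1081.2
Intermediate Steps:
((28 - 41) - 1*(-21))*((21/73 + 24/43) - 136) = (-13 + 21)*((21*(1/73) + 24*(1/43)) - 136) = 8*((21/73 + 24/43) - 136) = 8*(2655/3139 - 136) = 8*(-424249/3139) = -3393992/3139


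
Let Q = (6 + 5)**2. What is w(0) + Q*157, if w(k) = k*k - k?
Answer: 18997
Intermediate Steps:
Q = 121 (Q = 11**2 = 121)
w(k) = k**2 - k
w(0) + Q*157 = 0*(-1 + 0) + 121*157 = 0*(-1) + 18997 = 0 + 18997 = 18997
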